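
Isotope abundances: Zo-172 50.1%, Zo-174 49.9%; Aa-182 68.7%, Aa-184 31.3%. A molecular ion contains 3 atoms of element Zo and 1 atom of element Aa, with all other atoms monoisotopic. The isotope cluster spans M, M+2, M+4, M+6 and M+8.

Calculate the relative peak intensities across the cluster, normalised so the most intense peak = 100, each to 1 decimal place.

Element Zo pattern (n=3): 0.1257515 : 0.3757485 : 0.3742485 : 0.1242515
Element Aa pattern (n=1): 0.6870 : 0.3130
Convolve the two distributions (both contribute in 2-u steps):
  M: 0.1257515×0.6870 = 0.086391
  M+2: 0.1257515×0.3130 + 0.3757485×0.6870 = 0.297499
  M+4: 0.3757485×0.3130 + 0.3742485×0.6870 = 0.374718
  M+6: 0.3742485×0.3130 + 0.1242515×0.6870 = 0.202501
  M+8: 0.1242515×0.3130 = 0.038891
Scale to base peak (0.374718) = 100: 23.1 : 79.4 : 100.0 : 54.0 : 10.4

23.1 : 79.4 : 100.0 : 54.0 : 10.4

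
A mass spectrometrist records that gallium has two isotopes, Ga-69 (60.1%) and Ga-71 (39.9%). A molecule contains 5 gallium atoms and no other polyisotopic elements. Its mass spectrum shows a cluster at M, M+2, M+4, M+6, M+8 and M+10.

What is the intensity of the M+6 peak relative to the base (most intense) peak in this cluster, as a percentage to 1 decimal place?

Term probabilities: M 0.0784, M+2 0.2603, M+4 0.3456, M+6 0.2294, M+8 0.0762, M+10 0.0101. Base peak = M+4.
P(M+4) = C(5,2) × 0.601^3 × 0.399^2 = 10 × 0.2170818 × 0.159201 = 0.345596 (base)
P(M+6) = C(5,3) × 0.601^2 × 0.399^3 = 10 × 0.361201 × 0.0635212 = 0.229439
Relative intensity = 0.229439 / 0.345596 × 100 = 66.4

66.4%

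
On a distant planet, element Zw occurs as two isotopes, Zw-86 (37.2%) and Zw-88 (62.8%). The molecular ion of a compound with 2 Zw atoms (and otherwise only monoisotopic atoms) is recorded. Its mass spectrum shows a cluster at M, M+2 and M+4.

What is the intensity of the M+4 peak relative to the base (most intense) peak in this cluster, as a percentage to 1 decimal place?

84.4%

Binomial terms of (0.372 + 0.628)^2: M 0.1384, M+2 0.4672, M+4 0.3944 → M+2 is the base peak.
P(M+2) = C(2,1) × 0.372^1 × 0.628^1 = 2 × 0.3720 × 0.6280 = 0.467232 (base)
P(M+4) = C(2,2) × 0.372^0 × 0.628^2 = 1 × 1.0000 × 0.394384 = 0.394384
Relative intensity = 0.394384 / 0.467232 × 100 = 84.4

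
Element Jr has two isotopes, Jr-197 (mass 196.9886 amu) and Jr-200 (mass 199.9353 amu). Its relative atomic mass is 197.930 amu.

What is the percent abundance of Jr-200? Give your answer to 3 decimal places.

With x = fraction of Jr-197 (so Jr-200 is 1 − x):
196.9886·x + 199.9353·(1 − x) = 197.930
(196.9886 − 199.9353)·x = 197.930 − 199.9353
x = -2.0053 / -2.9467 = 0.68052 → 68.052% Jr-197, 31.948% Jr-200.

31.948%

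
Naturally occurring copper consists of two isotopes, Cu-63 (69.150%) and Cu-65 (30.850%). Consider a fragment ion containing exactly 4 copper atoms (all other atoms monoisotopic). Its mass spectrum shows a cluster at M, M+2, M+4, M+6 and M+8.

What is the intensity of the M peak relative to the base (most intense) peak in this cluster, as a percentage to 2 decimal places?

(0.69150 + 0.30850)^4 gives M 0.2286, M+2 0.4080, M+4 0.2731, M+6 0.0812, M+8 0.0091; the largest is M+2.
P(M+2) = C(4,1) × 0.69150^3 × 0.30850^1 = 4 × 0.33065611 × 0.3085 = 0.408030 (base)
P(M) = C(4,0) × 0.69150^4 × 0.30850^0 = 1 × 0.2286487 × 1.0000 = 0.228649
Relative intensity = 0.228649 / 0.408030 × 100 = 56.04

56.04%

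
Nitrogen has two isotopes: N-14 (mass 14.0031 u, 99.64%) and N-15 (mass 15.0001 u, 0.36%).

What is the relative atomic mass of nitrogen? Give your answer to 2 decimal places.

14.01 u

The abundance-weighted mean is 0.9964 × 14.0031 + 0.0036 × 15.0001
= 13.95269 + 0.05400 = 14.00669 u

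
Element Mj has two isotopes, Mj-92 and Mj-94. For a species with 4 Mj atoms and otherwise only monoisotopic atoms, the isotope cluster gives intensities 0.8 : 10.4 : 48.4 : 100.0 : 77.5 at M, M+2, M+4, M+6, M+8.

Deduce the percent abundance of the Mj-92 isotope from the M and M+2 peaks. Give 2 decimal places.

23.53%

Let p = fractional abundance of Mj-92. I(M+2)/I(M) = [C(4,1)·p^3·(1−p)] / p^4 = 4·(1−p)/p = 10.4/0.8 = 13.0000
(1−p)/p = 13.0000/4 = 3.2500  ⇒  p = 1/(1 + 3.2500) = 0.2353
Mj-92: 23.53%, Mj-94: 76.47%.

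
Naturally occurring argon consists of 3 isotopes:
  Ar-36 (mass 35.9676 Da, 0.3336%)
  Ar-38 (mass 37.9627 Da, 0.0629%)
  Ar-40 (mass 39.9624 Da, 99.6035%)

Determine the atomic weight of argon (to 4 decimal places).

39.9478 Da

Average mass = Σ (abundance × isotope mass) = 0.003336 × 35.9676 + 0.000629 × 37.9627 + 0.996035 × 39.9624
= 0.11999 + 0.02388 + 39.80395 = 39.94782 Da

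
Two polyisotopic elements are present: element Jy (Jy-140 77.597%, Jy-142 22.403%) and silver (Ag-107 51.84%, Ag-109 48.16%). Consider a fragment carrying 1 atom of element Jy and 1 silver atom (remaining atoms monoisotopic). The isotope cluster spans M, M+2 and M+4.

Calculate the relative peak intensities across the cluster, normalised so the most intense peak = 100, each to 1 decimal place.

Element Jy pattern (n=1): 0.77597 : 0.22403
Silver pattern (n=1): 0.5184 : 0.4816
Convolve the two distributions (both contribute in 2-u steps):
  M: 0.77597×0.5184 = 0.402263
  M+2: 0.77597×0.4816 + 0.22403×0.5184 = 0.489844
  M+4: 0.22403×0.4816 = 0.107893
Scale to base peak (0.489844) = 100: 82.1 : 100.0 : 22.0

82.1 : 100.0 : 22.0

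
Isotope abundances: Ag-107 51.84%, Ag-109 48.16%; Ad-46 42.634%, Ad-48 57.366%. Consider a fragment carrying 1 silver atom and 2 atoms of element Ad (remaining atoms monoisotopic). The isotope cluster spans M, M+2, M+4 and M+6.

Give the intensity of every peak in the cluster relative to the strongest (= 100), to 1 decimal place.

23.2 : 84.0 : 100.0 : 39.0

Silver pattern (n=1): 0.5184 : 0.4816
Element Ad pattern (n=2): 0.1817658 : 0.48914841 : 0.3290858
Convolve the two distributions (both contribute in 2-u steps):
  M: 0.5184×0.1817658 = 0.094227
  M+2: 0.5184×0.48914841 + 0.4816×0.1817658 = 0.341113
  M+4: 0.5184×0.3290858 + 0.4816×0.48914841 = 0.406172
  M+6: 0.4816×0.3290858 = 0.158488
Scale to base peak (0.406172) = 100: 23.2 : 84.0 : 100.0 : 39.0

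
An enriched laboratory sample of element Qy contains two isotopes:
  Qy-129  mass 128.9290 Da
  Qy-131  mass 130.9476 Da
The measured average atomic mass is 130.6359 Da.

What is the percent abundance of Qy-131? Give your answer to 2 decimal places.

Let x be the fractional abundance of Qy-129; then Qy-131 has abundance 1 − x.
128.9290·x + 130.9476·(1 − x) = 130.6359
(128.9290 − 130.9476)·x = 130.6359 − 130.9476
x = -0.3117 / -2.0186 = 0.15441 → 15.44% Qy-129, 84.56% Qy-131.

84.56%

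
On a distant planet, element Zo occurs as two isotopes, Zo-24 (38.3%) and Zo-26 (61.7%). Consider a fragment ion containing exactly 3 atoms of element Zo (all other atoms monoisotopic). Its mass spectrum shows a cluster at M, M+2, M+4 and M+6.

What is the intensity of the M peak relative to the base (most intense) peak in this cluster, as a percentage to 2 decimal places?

Term probabilities: M 0.0562, M+2 0.2715, M+4 0.4374, M+6 0.2349. Base peak = M+4.
P(M+4) = C(3,2) × 0.383^1 × 0.617^2 = 3 × 0.3830 × 0.380689 = 0.437412 (base)
P(M) = C(3,0) × 0.383^3 × 0.617^0 = 1 × 0.05618189 × 1.0000 = 0.056182
Relative intensity = 0.056182 / 0.437412 × 100 = 12.84

12.84%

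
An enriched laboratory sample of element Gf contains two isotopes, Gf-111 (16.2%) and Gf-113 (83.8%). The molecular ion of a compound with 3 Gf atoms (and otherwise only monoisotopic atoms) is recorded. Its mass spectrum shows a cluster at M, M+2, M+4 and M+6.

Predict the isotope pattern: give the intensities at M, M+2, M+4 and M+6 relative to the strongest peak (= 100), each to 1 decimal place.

0.7 : 11.2 : 58.0 : 100.0

Each Gf atom is independently Gf-111 (p = 0.162) or Gf-113 (q = 0.838); the cluster is the binomial expansion (p + q)^3.
P(M) = 0.162^3 = 0.004252
P(M+2) = 3 × 0.162^2 × 0.838^1 = 0.065977
P(M+4) = 3 × 0.162^1 × 0.838^2 = 0.341291
P(M+6) = 0.838^3 = 0.588480
The M+6 peak is largest (0.588480); scaling to 100 gives 0.7 : 11.2 : 58.0 : 100.0.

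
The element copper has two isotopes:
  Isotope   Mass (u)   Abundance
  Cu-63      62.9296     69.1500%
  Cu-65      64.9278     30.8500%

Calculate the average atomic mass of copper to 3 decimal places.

Ar = Σ fᵢ·mᵢ = 0.691500 × 62.9296 + 0.308500 × 64.9278
= 43.51582 + 20.03023 = 63.54605 u

63.546 u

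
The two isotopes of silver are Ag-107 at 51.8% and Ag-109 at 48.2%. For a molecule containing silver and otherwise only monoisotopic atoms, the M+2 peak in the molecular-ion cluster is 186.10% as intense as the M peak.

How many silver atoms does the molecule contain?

The M+2/M ratio from n Ag atoms is n · q/p = n · 0.482/0.518.
n = 1.8610 × 0.518/0.482 = 2.00 ≈ 2

2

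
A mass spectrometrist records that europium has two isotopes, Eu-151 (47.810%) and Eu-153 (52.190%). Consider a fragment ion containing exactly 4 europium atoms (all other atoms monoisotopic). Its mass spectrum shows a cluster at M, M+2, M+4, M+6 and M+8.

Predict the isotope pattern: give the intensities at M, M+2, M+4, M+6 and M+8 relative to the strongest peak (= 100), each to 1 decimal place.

Each Eu atom is independently Eu-151 (p = 0.47810) or Eu-153 (q = 0.52190); the cluster is the binomial expansion (p + q)^4.
P(M) = 0.47810^4 = 0.052249
P(M+2) = 4 × 0.47810^3 × 0.52190^1 = 0.228141
P(M+4) = 6 × 0.47810^2 × 0.52190^2 = 0.373563
P(M+6) = 4 × 0.47810^1 × 0.52190^3 = 0.271857
P(M+8) = 0.52190^4 = 0.074191
The M+4 peak is largest (0.373563); scaling to 100 gives 14.0 : 61.1 : 100.0 : 72.8 : 19.9.

14.0 : 61.1 : 100.0 : 72.8 : 19.9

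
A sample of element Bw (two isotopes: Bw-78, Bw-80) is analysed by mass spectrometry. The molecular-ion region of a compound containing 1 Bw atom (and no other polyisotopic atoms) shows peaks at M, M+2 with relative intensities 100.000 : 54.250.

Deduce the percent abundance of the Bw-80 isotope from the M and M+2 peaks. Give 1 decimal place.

35.2%

Write p for the Bw-78 fraction. I(M+2)/I(M) = [C(1,1)·p^0·(1−p)] / p^1 = 1·(1−p)/p = 54.250/100.000 = 0.5425
(1−p)/p = 0.5425/1 = 0.5425  ⇒  p = 1/(1 + 0.5425) = 0.6483
Bw-78: 64.8%, Bw-80: 35.2%.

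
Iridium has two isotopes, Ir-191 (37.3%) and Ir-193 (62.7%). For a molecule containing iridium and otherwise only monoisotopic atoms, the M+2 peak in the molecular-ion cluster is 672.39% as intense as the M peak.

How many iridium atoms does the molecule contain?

4

With n Ir atoms, P(M+2)/P(M) = C(n,1)·p^(n−1)q / p^n = n·q/p = n · 0.627/0.373.
n = 6.7239 × 0.373/0.627 = 4.00 ≈ 4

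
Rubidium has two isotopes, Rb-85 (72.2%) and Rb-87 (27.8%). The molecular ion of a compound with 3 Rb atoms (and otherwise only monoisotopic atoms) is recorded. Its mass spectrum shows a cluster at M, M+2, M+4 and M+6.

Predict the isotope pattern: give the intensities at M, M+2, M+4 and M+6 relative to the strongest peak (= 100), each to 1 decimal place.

86.6 : 100.0 : 38.5 : 4.9

Each Rb atom is independently Rb-85 (p = 0.722) or Rb-87 (q = 0.278); the cluster is the binomial expansion (p + q)^3.
P(M) = 0.722^3 = 0.376367
P(M+2) = 3 × 0.722^2 × 0.278^1 = 0.434751
P(M+4) = 3 × 0.722^1 × 0.278^2 = 0.167397
P(M+6) = 0.278^3 = 0.021485
The M+2 peak is largest (0.434751); scaling to 100 gives 86.6 : 100.0 : 38.5 : 4.9.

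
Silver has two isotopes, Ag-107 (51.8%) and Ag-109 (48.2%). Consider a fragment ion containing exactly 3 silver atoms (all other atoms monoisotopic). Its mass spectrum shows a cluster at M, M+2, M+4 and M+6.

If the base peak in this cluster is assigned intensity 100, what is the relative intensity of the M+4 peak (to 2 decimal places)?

93.05

Binomial terms of (0.518 + 0.482)^3: M 0.1390, M+2 0.3880, M+4 0.3610, M+6 0.1120 → M+2 is the base peak.
P(M+2) = C(3,1) × 0.518^2 × 0.482^1 = 3 × 0.268324 × 0.4820 = 0.387997 (base)
P(M+4) = C(3,2) × 0.518^1 × 0.482^2 = 3 × 0.5180 × 0.232324 = 0.361031
Relative intensity = 0.361031 / 0.387997 × 100 = 93.05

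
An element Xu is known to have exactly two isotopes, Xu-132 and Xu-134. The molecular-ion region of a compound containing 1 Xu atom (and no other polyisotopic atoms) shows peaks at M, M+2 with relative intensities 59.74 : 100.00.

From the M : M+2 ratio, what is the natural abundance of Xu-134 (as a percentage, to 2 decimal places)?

62.60%

Write p for the Xu-132 fraction. I(M+2)/I(M) = [C(1,1)·p^0·(1−p)] / p^1 = 1·(1−p)/p = 100.00/59.74 = 1.6739
(1−p)/p = 1.6739/1 = 1.6739  ⇒  p = 1/(1 + 1.6739) = 0.3740
Xu-132: 37.40%, Xu-134: 62.60%.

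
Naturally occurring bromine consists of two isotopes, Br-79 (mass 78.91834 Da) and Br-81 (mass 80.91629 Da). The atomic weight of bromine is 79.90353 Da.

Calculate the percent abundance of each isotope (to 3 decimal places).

Br-79: 50.690%, Br-81: 49.310%

Writing the weighted mean with unknown fraction x of Br-79:
78.91834·x + 80.91629·(1 − x) = 79.90353
(78.91834 − 80.91629)·x = 79.90353 − 80.91629
x = -1.01276 / -1.99795 = 0.50690 → 50.690% Br-79, 49.310% Br-81.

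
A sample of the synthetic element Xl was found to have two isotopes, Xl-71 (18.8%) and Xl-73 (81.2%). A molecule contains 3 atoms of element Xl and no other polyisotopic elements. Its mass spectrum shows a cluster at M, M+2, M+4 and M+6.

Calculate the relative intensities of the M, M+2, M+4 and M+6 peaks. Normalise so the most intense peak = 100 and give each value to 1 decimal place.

1.2 : 16.1 : 69.5 : 100.0

Expanding (0.188 + 0.812)^3:
P(M) = 0.188^3 = 0.006645
P(M+2) = 3 × 0.188^2 × 0.812^1 = 0.086098
P(M+4) = 3 × 0.188^1 × 0.812^2 = 0.371870
P(M+6) = 0.812^3 = 0.535387
The M+6 peak is largest (0.535387); scaling to 100 gives 1.2 : 16.1 : 69.5 : 100.0.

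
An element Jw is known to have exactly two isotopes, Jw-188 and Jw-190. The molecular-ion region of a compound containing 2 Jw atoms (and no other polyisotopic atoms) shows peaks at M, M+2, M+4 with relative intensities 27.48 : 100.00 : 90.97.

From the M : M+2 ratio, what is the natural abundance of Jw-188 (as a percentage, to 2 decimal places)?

35.47%

Let p = fractional abundance of Jw-188. I(M+2)/I(M) = [C(2,1)·p^1·(1−p)] / p^2 = 2·(1−p)/p = 100.00/27.48 = 3.6390
(1−p)/p = 3.6390/2 = 1.8195  ⇒  p = 1/(1 + 1.8195) = 0.3547
Jw-188: 35.47%, Jw-190: 64.53%.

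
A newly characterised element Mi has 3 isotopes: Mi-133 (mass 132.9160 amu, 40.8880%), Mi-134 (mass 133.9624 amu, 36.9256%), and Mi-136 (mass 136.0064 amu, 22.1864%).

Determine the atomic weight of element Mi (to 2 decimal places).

The abundance-weighted mean is 0.408880 × 132.9160 + 0.369256 × 133.9624 + 0.221864 × 136.0064
= 54.34669 + 49.46642 + 30.17492 = 133.98803 amu

133.99 amu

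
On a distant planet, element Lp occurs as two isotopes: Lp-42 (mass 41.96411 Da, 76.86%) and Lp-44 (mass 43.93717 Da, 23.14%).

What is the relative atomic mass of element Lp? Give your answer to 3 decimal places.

42.421 Da

Weight each isotope mass by its fractional abundance: 0.7686 × 41.96411 + 0.2314 × 43.93717
= 32.253615 + 10.167061 = 42.420676 Da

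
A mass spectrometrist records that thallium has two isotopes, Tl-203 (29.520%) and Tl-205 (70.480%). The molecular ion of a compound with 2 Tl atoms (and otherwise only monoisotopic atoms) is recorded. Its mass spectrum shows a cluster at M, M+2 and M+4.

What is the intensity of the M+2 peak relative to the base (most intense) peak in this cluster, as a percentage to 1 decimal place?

Binomial terms of (0.29520 + 0.70480)^2: M 0.0871, M+2 0.4161, M+4 0.4967 → M+4 is the base peak.
P(M+4) = C(2,2) × 0.29520^0 × 0.70480^2 = 1 × 1.0000 × 0.49674304 = 0.496743 (base)
P(M+2) = C(2,1) × 0.29520^1 × 0.70480^1 = 2 × 0.2952 × 0.7048 = 0.416114
Relative intensity = 0.416114 / 0.496743 × 100 = 83.8

83.8%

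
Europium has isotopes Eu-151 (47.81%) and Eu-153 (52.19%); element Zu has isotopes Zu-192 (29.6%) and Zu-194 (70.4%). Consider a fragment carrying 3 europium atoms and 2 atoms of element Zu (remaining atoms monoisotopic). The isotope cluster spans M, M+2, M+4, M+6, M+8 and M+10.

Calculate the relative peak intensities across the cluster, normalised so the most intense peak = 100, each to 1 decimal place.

Europium pattern (n=3): 0.10928391 : 0.3578871 : 0.39067407 : 0.14215492
Element Zu pattern (n=2): 0.087616 : 0.416768 : 0.495616
Convolve the two distributions (both contribute in 2-u steps):
  M: 0.10928391×0.087616 = 0.009575
  M+2: 0.10928391×0.416768 + 0.3578871×0.087616 = 0.076903
  M+4: 0.10928391×0.495616 + 0.3578871×0.416768 + 0.39067407×0.087616 = 0.237548
  M+6: 0.3578871×0.495616 + 0.39067407×0.416768 + 0.14215492×0.087616 = 0.352650
  M+8: 0.39067407×0.495616 + 0.14215492×0.416768 = 0.252870
  M+10: 0.14215492×0.495616 = 0.070454
Scale to base peak (0.352650) = 100: 2.7 : 21.8 : 67.4 : 100.0 : 71.7 : 20.0

2.7 : 21.8 : 67.4 : 100.0 : 71.7 : 20.0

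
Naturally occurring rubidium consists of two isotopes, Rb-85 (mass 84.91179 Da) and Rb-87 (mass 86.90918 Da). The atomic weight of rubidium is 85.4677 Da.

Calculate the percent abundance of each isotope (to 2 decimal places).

Rb-85: 72.17%, Rb-87: 27.83%

Writing the weighted mean with unknown fraction x of Rb-85:
84.91179·x + 86.90918·(1 − x) = 85.4677
(84.91179 − 86.90918)·x = 85.4677 − 86.90918
x = -1.44148 / -1.99739 = 0.72168 → 72.17% Rb-85, 27.83% Rb-87.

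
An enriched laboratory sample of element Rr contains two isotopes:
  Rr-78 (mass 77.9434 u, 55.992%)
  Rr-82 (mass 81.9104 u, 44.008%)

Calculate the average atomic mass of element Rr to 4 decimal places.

79.6892 u

Ar = Σ fᵢ·mᵢ = 0.55992 × 77.9434 + 0.44008 × 81.9104
= 43.64207 + 36.04713 = 79.68920 u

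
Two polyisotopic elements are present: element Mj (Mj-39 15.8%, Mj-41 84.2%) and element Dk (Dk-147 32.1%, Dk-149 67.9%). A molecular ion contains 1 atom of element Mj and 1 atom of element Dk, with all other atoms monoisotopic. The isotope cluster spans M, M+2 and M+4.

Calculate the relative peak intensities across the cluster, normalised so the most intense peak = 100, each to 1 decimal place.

Element Mj pattern (n=1): 0.1580 : 0.8420
Element Dk pattern (n=1): 0.3210 : 0.6790
Convolve the two distributions (both contribute in 2-u steps):
  M: 0.1580×0.3210 = 0.050718
  M+2: 0.1580×0.6790 + 0.8420×0.3210 = 0.377564
  M+4: 0.8420×0.6790 = 0.571718
Scale to base peak (0.571718) = 100: 8.9 : 66.0 : 100.0

8.9 : 66.0 : 100.0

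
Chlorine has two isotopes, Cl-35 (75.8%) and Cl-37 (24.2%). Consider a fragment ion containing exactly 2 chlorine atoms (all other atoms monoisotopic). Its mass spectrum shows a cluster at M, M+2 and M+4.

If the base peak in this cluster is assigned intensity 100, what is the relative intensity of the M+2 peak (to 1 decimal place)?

Binomial terms of (0.758 + 0.242)^2: M 0.5746, M+2 0.3669, M+4 0.0586 → M is the base peak.
P(M) = C(2,0) × 0.758^2 × 0.242^0 = 1 × 0.574564 × 1.0000 = 0.574564 (base)
P(M+2) = C(2,1) × 0.758^1 × 0.242^1 = 2 × 0.7580 × 0.2420 = 0.366872
Relative intensity = 0.366872 / 0.574564 × 100 = 63.9

63.9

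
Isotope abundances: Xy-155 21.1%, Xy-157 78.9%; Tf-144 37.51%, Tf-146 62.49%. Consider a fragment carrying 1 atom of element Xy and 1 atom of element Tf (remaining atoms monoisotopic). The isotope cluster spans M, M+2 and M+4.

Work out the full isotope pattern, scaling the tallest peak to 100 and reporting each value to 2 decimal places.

Element Xy pattern (n=1): 0.2110 : 0.7890
Element Tf pattern (n=1): 0.3751 : 0.6249
Convolve the two distributions (both contribute in 2-u steps):
  M: 0.2110×0.3751 = 0.079146
  M+2: 0.2110×0.6249 + 0.7890×0.3751 = 0.427808
  M+4: 0.7890×0.6249 = 0.493046
Scale to base peak (0.493046) = 100: 16.05 : 86.77 : 100.00

16.05 : 86.77 : 100.00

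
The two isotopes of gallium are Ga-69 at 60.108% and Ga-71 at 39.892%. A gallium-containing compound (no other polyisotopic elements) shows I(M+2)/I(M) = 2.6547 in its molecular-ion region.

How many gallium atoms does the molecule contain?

For n independent Ga atoms, I(M+2)/I(M) = n · (abundance Ga-71) / (abundance Ga-69) = n · 0.39892/0.60108.
n = 2.6547 × 0.60108/0.39892 = 4.00 ≈ 4

4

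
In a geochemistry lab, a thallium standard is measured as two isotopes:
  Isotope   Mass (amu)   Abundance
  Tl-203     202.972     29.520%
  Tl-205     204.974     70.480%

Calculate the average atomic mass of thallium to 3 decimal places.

204.383 amu

Weight each isotope mass by its fractional abundance: 0.29520 × 202.972 + 0.70480 × 204.974
= 59.9173 + 144.4657 = 204.3830 amu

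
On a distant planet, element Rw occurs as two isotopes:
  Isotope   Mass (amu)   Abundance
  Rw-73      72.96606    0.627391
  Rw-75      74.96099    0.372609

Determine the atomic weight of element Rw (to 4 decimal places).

The abundance-weighted mean is 0.627391 × 72.96606 + 0.372609 × 74.96099
= 45.778249 + 27.931140 = 73.709389 amu

73.7094 amu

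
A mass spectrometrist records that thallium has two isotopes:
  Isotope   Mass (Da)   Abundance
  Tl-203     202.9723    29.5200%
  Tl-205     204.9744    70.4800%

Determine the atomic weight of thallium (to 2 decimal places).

204.38 Da

Average mass = Σ (abundance × isotope mass) = 0.295200 × 202.9723 + 0.704800 × 204.9744
= 59.91742 + 144.46596 = 204.38338 Da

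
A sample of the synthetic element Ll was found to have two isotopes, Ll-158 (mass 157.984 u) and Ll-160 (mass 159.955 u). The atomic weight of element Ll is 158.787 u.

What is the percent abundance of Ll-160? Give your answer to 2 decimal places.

40.74%

Writing the weighted mean with unknown fraction x of Ll-158:
157.984·x + 159.955·(1 − x) = 158.787
(157.984 − 159.955)·x = 158.787 − 159.955
x = -1.168 / -1.971 = 0.59259 → 59.26% Ll-158, 40.74% Ll-160.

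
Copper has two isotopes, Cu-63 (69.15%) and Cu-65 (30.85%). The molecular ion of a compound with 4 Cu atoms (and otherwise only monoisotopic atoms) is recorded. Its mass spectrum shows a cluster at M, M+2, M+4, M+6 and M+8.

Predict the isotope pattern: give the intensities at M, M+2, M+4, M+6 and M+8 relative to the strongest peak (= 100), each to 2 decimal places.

Expanding (0.6915 + 0.3085)^4:
P(M) = 0.6915^4 = 0.228649
P(M+2) = 4 × 0.6915^3 × 0.3085^1 = 0.408030
P(M+4) = 6 × 0.6915^2 × 0.3085^2 = 0.273052
P(M+6) = 4 × 0.6915^1 × 0.3085^3 = 0.081212
P(M+8) = 0.3085^4 = 0.009058
The M+2 peak is largest (0.408030); scaling to 100 gives 56.04 : 100.00 : 66.92 : 19.90 : 2.22.

56.04 : 100.00 : 66.92 : 19.90 : 2.22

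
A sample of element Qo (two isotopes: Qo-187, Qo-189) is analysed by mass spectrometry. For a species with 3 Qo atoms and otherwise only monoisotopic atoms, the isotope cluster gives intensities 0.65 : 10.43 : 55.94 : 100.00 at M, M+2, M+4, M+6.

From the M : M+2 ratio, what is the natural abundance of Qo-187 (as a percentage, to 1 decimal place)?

If p is the fraction of Qo that is Qo-187, then I(M+2)/I(M) = [C(3,1)·p^2·(1−p)] / p^3 = 3·(1−p)/p = 10.43/0.65 = 16.0462
(1−p)/p = 16.0462/3 = 5.3487  ⇒  p = 1/(1 + 5.3487) = 0.1575
Qo-187: 15.8%, Qo-189: 84.2%.

15.8%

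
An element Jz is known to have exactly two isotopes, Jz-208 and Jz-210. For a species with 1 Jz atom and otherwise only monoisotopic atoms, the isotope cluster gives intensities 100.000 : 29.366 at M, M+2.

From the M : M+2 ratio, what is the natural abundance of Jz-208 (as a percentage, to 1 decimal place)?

Let p = fractional abundance of Jz-208. I(M+2)/I(M) = [C(1,1)·p^0·(1−p)] / p^1 = 1·(1−p)/p = 29.366/100.000 = 0.2937
(1−p)/p = 0.2937/1 = 0.2937  ⇒  p = 1/(1 + 0.2937) = 0.7730
Jz-208: 77.3%, Jz-210: 22.7%.

77.3%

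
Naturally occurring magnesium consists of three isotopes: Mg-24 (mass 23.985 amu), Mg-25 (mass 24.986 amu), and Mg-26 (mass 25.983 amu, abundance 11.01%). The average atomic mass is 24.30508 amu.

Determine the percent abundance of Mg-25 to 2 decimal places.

The remaining 88.99% is split between Mg-24 (fraction x) and Mg-25 (fraction 0.8899 − x).
Substituting: 23.985x + 24.986(0.8899 − x) = 21.4443517
(23.985 − 24.986)x = -0.7906897  ⇒  x = 0.78990, y = 0.10000
Mg-24: 78.99%, Mg-25: 10.00%.

10.00%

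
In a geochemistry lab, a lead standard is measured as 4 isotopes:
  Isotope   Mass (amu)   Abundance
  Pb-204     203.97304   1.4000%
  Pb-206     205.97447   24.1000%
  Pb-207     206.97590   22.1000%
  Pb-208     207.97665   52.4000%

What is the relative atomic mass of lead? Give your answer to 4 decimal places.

207.2169 amu

Average mass = Σ (abundance × isotope mass) = 0.014000 × 203.97304 + 0.241000 × 205.97447 + 0.221000 × 206.97590 + 0.524000 × 207.97665
= 2.855623 + 49.639847 + 45.741674 + 108.979765 = 207.216909 amu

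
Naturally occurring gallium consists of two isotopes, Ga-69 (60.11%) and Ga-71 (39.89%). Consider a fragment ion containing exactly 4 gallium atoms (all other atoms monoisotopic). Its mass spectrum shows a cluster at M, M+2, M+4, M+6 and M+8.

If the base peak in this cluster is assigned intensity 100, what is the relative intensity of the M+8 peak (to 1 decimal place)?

7.3

(0.6011 + 0.3989)^4 gives M 0.1306, M+2 0.3465, M+4 0.3450, M+6 0.1526, M+8 0.0253; the largest is M+2.
P(M+2) = C(4,1) × 0.6011^3 × 0.3989^1 = 4 × 0.21719018 × 0.3989 = 0.346549 (base)
P(M+8) = C(4,4) × 0.6011^0 × 0.3989^4 = 1 × 1.0000 × 0.02531956 = 0.025320
Relative intensity = 0.025320 / 0.346549 × 100 = 7.3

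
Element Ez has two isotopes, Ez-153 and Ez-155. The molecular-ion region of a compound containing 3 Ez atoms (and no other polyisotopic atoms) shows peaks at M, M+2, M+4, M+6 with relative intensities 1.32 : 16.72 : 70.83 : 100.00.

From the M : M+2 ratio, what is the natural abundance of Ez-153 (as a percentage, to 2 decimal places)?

19.15%

Let p = fractional abundance of Ez-153. I(M+2)/I(M) = [C(3,1)·p^2·(1−p)] / p^3 = 3·(1−p)/p = 16.72/1.32 = 12.6667
(1−p)/p = 12.6667/3 = 4.2222  ⇒  p = 1/(1 + 4.2222) = 0.1915
Ez-153: 19.15%, Ez-155: 80.85%.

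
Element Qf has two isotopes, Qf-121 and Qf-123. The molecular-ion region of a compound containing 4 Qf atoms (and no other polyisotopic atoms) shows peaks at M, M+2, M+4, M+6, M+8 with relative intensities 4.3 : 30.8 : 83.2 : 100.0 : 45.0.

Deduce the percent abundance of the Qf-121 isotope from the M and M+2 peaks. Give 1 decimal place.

35.8%

If p is the fraction of Qf that is Qf-121, then I(M+2)/I(M) = [C(4,1)·p^3·(1−p)] / p^4 = 4·(1−p)/p = 30.8/4.3 = 7.1628
(1−p)/p = 7.1628/4 = 1.7907  ⇒  p = 1/(1 + 1.7907) = 0.3583
Qf-121: 35.8%, Qf-123: 64.2%.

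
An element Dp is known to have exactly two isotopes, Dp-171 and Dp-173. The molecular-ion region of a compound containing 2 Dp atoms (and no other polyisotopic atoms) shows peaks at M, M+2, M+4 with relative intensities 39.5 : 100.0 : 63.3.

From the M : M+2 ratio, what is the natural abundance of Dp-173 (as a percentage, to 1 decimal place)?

Write p for the Dp-171 fraction. I(M+2)/I(M) = [C(2,1)·p^1·(1−p)] / p^2 = 2·(1−p)/p = 100.0/39.5 = 2.5316
(1−p)/p = 2.5316/2 = 1.2658  ⇒  p = 1/(1 + 1.2658) = 0.4413
Dp-171: 44.1%, Dp-173: 55.9%.

55.9%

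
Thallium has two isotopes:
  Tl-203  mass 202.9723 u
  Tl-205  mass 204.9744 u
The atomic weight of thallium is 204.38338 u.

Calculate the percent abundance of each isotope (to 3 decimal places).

Let x be the fractional abundance of Tl-203; then Tl-205 has abundance 1 − x.
202.9723·x + 204.9744·(1 − x) = 204.38338
(202.9723 − 204.9744)·x = 204.38338 − 204.9744
x = -0.59102 / -2.0021 = 0.29520 → 29.520% Tl-203, 70.480% Tl-205.

Tl-203: 29.520%, Tl-205: 70.480%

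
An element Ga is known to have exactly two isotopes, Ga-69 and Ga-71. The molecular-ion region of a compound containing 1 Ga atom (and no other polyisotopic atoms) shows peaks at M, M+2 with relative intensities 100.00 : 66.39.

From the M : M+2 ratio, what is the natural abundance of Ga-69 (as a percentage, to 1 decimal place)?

Let p = fractional abundance of Ga-69. I(M+2)/I(M) = [C(1,1)·p^0·(1−p)] / p^1 = 1·(1−p)/p = 66.39/100.00 = 0.6639
(1−p)/p = 0.6639/1 = 0.6639  ⇒  p = 1/(1 + 0.6639) = 0.6010
Ga-69: 60.1%, Ga-71: 39.9%.

60.1%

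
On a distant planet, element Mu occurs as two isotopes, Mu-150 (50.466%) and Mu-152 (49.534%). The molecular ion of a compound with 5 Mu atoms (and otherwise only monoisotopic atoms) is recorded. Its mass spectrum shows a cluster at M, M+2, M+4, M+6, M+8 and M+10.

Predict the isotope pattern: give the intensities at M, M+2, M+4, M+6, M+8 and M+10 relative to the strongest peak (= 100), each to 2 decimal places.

Expanding (0.50466 + 0.49534)^5:
P(M) = 0.50466^5 = 0.032734
P(M+2) = 5 × 0.50466^4 × 0.49534^1 = 0.160646
P(M+4) = 10 × 0.50466^3 × 0.49534^2 = 0.315358
P(M+6) = 10 × 0.50466^2 × 0.49534^3 = 0.309534
P(M+8) = 5 × 0.50466^1 × 0.49534^4 = 0.151909
P(M+10) = 0.49534^5 = 0.029821
The M+4 peak is largest (0.315358); scaling to 100 gives 10.38 : 50.94 : 100.00 : 98.15 : 48.17 : 9.46.

10.38 : 50.94 : 100.00 : 98.15 : 48.17 : 9.46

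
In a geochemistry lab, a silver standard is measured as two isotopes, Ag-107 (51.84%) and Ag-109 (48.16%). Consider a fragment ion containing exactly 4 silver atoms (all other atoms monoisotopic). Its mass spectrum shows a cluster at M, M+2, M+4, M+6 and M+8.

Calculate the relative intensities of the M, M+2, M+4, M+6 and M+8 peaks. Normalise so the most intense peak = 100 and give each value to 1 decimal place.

19.3 : 71.8 : 100.0 : 61.9 : 14.4

Each Ag atom is independently Ag-107 (p = 0.5184) or Ag-109 (q = 0.4816); the cluster is the binomial expansion (p + q)^4.
P(M) = 0.5184^4 = 0.072220
P(M+2) = 4 × 0.5184^3 × 0.4816^1 = 0.268375
P(M+4) = 6 × 0.5184^2 × 0.4816^2 = 0.373985
P(M+6) = 4 × 0.5184^1 × 0.4816^3 = 0.231624
P(M+8) = 0.4816^4 = 0.053795
The M+4 peak is largest (0.373985); scaling to 100 gives 19.3 : 71.8 : 100.0 : 61.9 : 14.4.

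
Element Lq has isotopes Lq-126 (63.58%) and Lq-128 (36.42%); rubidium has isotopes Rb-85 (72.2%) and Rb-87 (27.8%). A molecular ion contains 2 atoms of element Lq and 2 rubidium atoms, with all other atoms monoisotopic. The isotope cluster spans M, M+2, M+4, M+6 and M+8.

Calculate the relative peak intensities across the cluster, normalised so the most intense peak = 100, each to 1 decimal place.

52.2 : 100.0 : 70.9 : 22.1 : 2.5

Element Lq pattern (n=2): 0.40424164 : 0.46311672 : 0.13264164
Rubidium pattern (n=2): 0.521284 : 0.401432 : 0.077284
Convolve the two distributions (both contribute in 2-u steps):
  M: 0.40424164×0.521284 = 0.210725
  M+2: 0.40424164×0.401432 + 0.46311672×0.521284 = 0.403691
  M+4: 0.40424164×0.077284 + 0.46311672×0.401432 + 0.13264164×0.521284 = 0.286295
  M+6: 0.46311672×0.077284 + 0.13264164×0.401432 = 0.089038
  M+8: 0.13264164×0.077284 = 0.010251
Scale to base peak (0.403691) = 100: 52.2 : 100.0 : 70.9 : 22.1 : 2.5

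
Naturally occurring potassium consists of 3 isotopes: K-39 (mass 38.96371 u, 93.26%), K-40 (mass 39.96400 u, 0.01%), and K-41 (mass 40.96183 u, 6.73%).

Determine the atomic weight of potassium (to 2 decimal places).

39.10 u

Weight each isotope mass by its fractional abundance: 0.9326 × 38.96371 + 0.0001 × 39.96400 + 0.0673 × 40.96183
= 36.337556 + 0.003996 + 2.756731 = 39.098283 u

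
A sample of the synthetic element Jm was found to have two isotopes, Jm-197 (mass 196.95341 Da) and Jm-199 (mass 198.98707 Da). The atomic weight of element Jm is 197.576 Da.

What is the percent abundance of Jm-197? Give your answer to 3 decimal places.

69.386%

Writing the weighted mean with unknown fraction x of Jm-197:
196.95341·x + 198.98707·(1 − x) = 197.576
(196.95341 − 198.98707)·x = 197.576 − 198.98707
x = -1.41107 / -2.03366 = 0.69386 → 69.386% Jm-197, 30.614% Jm-199.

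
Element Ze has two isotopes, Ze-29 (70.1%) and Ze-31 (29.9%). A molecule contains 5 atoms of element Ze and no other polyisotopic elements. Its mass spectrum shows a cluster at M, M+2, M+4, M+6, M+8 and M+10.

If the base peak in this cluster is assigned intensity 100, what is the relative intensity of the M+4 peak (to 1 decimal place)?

85.3

(0.701 + 0.299)^5 gives M 0.1693, M+2 0.3610, M+4 0.3080, M+6 0.1314, M+8 0.0280, M+10 0.0024; the largest is M+2.
P(M+2) = C(5,1) × 0.701^4 × 0.299^1 = 5 × 0.24147494 × 0.2990 = 0.361005 (base)
P(M+4) = C(5,2) × 0.701^3 × 0.299^2 = 10 × 0.3444721 × 0.089401 = 0.307962
Relative intensity = 0.307962 / 0.361005 × 100 = 85.3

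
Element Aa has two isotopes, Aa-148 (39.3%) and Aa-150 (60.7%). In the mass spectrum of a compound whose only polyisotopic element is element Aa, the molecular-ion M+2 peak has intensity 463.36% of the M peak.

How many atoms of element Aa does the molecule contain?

3

The M+2/M ratio from n Aa atoms is n · q/p = n · 0.607/0.393.
n = 4.6336 × 0.393/0.607 = 3.00 ≈ 3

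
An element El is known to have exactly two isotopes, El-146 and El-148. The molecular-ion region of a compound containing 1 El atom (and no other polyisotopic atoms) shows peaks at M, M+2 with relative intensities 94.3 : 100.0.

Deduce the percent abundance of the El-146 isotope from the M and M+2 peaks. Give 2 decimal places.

48.53%

Write p for the El-146 fraction. I(M+2)/I(M) = [C(1,1)·p^0·(1−p)] / p^1 = 1·(1−p)/p = 100.0/94.3 = 1.0604
(1−p)/p = 1.0604/1 = 1.0604  ⇒  p = 1/(1 + 1.0604) = 0.4853
El-146: 48.53%, El-148: 51.47%.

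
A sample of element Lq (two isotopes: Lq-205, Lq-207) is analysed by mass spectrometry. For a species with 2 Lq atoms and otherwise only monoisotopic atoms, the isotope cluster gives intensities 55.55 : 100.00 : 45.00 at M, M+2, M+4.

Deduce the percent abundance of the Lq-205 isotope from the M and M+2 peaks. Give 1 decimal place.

Write p for the Lq-205 fraction. I(M+2)/I(M) = [C(2,1)·p^1·(1−p)] / p^2 = 2·(1−p)/p = 100.00/55.55 = 1.8002
(1−p)/p = 1.8002/2 = 0.9001  ⇒  p = 1/(1 + 0.9001) = 0.5263
Lq-205: 52.6%, Lq-207: 47.4%.

52.6%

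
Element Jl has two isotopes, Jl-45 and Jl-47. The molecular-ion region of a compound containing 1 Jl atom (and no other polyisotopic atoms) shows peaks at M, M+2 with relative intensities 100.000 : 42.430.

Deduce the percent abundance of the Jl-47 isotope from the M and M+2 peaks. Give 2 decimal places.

29.79%

Let p = fractional abundance of Jl-45. I(M+2)/I(M) = [C(1,1)·p^0·(1−p)] / p^1 = 1·(1−p)/p = 42.430/100.000 = 0.4243
(1−p)/p = 0.4243/1 = 0.4243  ⇒  p = 1/(1 + 0.4243) = 0.7021
Jl-45: 70.21%, Jl-47: 29.79%.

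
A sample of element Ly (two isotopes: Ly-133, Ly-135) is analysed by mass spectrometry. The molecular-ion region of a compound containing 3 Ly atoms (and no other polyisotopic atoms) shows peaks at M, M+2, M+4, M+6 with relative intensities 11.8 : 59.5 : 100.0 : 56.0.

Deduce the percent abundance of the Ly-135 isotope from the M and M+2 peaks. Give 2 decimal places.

Write p for the Ly-133 fraction. I(M+2)/I(M) = [C(3,1)·p^2·(1−p)] / p^3 = 3·(1−p)/p = 59.5/11.8 = 5.0424
(1−p)/p = 5.0424/3 = 1.6808  ⇒  p = 1/(1 + 1.6808) = 0.3730
Ly-133: 37.30%, Ly-135: 62.70%.

62.70%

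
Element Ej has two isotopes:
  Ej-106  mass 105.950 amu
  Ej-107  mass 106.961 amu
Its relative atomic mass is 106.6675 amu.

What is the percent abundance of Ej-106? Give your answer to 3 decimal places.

With x = fraction of Ej-106 (so Ej-107 is 1 − x):
105.950·x + 106.961·(1 − x) = 106.6675
(105.950 − 106.961)·x = 106.6675 − 106.961
x = -0.2935 / -1.011 = 0.29031 → 29.031% Ej-106, 70.969% Ej-107.

29.031%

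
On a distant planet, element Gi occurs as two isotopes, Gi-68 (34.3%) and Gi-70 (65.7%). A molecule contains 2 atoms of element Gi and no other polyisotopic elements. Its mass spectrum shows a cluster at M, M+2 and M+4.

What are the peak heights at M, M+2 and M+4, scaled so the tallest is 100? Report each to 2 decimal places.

The 2 Gi atoms are independent, so intensities follow the terms of (0.343 + 0.657)^2.
P(M) = 0.343^2 = 0.117649
P(M+2) = 2 × 0.343^1 × 0.657^1 = 0.450702
P(M+4) = 0.657^2 = 0.431649
The M+2 peak is largest (0.450702); scaling to 100 gives 26.10 : 100.00 : 95.77.

26.10 : 100.00 : 95.77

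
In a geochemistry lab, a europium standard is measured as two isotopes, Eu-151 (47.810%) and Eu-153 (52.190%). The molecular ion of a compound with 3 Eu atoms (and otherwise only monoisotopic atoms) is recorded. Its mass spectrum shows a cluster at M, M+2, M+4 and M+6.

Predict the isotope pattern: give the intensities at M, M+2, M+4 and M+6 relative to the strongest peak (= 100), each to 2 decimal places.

27.97 : 91.61 : 100.00 : 36.39

The 3 Eu atoms are independent, so intensities follow the terms of (0.47810 + 0.52190)^3.
P(M) = 0.47810^3 = 0.109284
P(M+2) = 3 × 0.47810^2 × 0.52190^1 = 0.357887
P(M+4) = 3 × 0.47810^1 × 0.52190^2 = 0.390674
P(M+6) = 0.52190^3 = 0.142155
The M+4 peak is largest (0.390674); scaling to 100 gives 27.97 : 91.61 : 100.00 : 36.39.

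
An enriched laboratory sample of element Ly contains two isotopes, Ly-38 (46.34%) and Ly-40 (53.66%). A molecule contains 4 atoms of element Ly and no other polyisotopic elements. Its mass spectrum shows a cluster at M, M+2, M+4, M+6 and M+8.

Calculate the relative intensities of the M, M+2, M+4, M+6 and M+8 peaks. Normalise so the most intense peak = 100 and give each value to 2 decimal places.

Expanding (0.4634 + 0.5366)^4:
P(M) = 0.4634^4 = 0.046113
P(M+2) = 4 × 0.4634^3 × 0.5366^1 = 0.213589
P(M+4) = 6 × 0.4634^2 × 0.5366^2 = 0.370992
P(M+6) = 4 × 0.4634^1 × 0.5366^3 = 0.286397
P(M+8) = 0.5366^4 = 0.082909
The M+4 peak is largest (0.370992); scaling to 100 gives 12.43 : 57.57 : 100.00 : 77.20 : 22.35.

12.43 : 57.57 : 100.00 : 77.20 : 22.35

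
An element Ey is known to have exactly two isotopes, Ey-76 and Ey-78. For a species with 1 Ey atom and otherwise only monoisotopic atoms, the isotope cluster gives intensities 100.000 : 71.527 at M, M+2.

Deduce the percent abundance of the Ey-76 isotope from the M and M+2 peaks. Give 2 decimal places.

58.30%

Write p for the Ey-76 fraction. I(M+2)/I(M) = [C(1,1)·p^0·(1−p)] / p^1 = 1·(1−p)/p = 71.527/100.000 = 0.7153
(1−p)/p = 0.7153/1 = 0.7153  ⇒  p = 1/(1 + 0.7153) = 0.5830
Ey-76: 58.30%, Ey-78: 41.70%.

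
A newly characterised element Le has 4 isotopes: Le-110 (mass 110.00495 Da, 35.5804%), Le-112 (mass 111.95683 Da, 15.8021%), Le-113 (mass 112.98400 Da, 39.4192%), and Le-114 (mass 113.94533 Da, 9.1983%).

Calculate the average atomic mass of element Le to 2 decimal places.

The abundance-weighted mean is 0.355804 × 110.00495 + 0.158021 × 111.95683 + 0.394192 × 112.98400 + 0.091983 × 113.94533
= 39.140201 + 17.691530 + 44.537389 + 10.481033 = 111.850153 Da

111.85 Da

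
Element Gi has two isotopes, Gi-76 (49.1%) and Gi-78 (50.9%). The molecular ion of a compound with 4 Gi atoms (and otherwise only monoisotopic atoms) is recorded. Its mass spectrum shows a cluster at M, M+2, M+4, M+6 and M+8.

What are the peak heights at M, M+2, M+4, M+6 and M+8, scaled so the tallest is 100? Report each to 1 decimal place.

The 4 Gi atoms are independent, so intensities follow the terms of (0.491 + 0.509)^4.
P(M) = 0.491^4 = 0.058120
P(M+2) = 4 × 0.491^3 × 0.509^1 = 0.241003
P(M+4) = 6 × 0.491^2 × 0.509^2 = 0.374757
P(M+6) = 4 × 0.491^1 × 0.509^3 = 0.258997
P(M+8) = 0.509^4 = 0.067123
The M+4 peak is largest (0.374757); scaling to 100 gives 15.5 : 64.3 : 100.0 : 69.1 : 17.9.

15.5 : 64.3 : 100.0 : 69.1 : 17.9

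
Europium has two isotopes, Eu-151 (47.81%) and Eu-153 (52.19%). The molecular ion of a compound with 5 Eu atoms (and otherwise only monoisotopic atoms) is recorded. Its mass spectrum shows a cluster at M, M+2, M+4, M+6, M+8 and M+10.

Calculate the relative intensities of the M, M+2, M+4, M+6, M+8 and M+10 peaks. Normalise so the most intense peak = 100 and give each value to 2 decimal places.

7.69 : 41.96 : 91.61 : 100.00 : 54.58 : 11.92

The 5 Eu atoms are independent, so intensities follow the terms of (0.4781 + 0.5219)^5.
P(M) = 0.4781^5 = 0.024980
P(M+2) = 5 × 0.4781^4 × 0.5219^1 = 0.136343
P(M+4) = 10 × 0.4781^3 × 0.5219^2 = 0.297667
P(M+6) = 10 × 0.4781^2 × 0.5219^3 = 0.324937
P(M+8) = 5 × 0.4781^1 × 0.5219^4 = 0.177353
P(M+10) = 0.5219^5 = 0.038720
The M+6 peak is largest (0.324937); scaling to 100 gives 7.69 : 41.96 : 91.61 : 100.00 : 54.58 : 11.92.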